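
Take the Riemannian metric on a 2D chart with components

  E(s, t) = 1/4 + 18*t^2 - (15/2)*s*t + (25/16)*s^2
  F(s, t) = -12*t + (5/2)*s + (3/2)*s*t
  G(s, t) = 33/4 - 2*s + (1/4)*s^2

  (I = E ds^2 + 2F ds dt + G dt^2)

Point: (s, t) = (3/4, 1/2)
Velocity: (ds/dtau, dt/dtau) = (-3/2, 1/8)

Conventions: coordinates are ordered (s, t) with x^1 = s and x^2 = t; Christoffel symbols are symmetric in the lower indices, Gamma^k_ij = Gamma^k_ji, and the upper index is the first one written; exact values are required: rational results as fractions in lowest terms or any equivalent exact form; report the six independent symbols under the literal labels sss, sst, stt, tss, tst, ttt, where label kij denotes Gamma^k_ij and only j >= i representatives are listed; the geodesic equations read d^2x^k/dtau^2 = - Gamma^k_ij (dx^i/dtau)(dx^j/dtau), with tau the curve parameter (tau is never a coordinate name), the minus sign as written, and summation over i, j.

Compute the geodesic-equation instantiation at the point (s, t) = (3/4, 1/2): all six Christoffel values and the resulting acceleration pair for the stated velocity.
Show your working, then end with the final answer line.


E = 721/256, F = -57/16, G = 441/64 at the point
E_s = -45/32, E_t = 99/8, F_s = 13/4, F_t = -87/8, G_s = -13/8, G_t = 0
EG - F^2 = 110025/16384;  g^inv = (16384/110025) * [[441/64, 57/16], [57/16, 721/256]]
first-kind symbols [ij,l] = (1/2)(d_i g_jl + d_j g_il - d_l g_ij): [ss,s] = E_s/2 = -45/64, [ss,t] = F_s - E_t/2 = -47/16, [st,s] = E_t/2 = 99/16, [st,t] = G_s/2 = -13/16, [tt,s] = F_t - G_s/2 = -161/16, [tt,t] = G_t/2 = 0
Gamma^s_ij = (G*[ij,s] - F*[ij,t])/(EG - F^2), Gamma^t_ij = (E*[ij,t] - F*[ij,s])/(EG - F^2)
Gamma_sss = -83612/36675, Gamma_sst = 43408/7335, Gamma_stt = -126224/12225, Gamma_tss = -176588/110025, Gamma_tst = 64732/22005, Gamma_ttt = -195776/36675
d^2s/dtau^2 = -(Gamma_sss*(-3/2)^2 + 2*Gamma_sst*(-3/2)*(1/8) + Gamma_stt*(1/8)^2) = 24483/3260
d^2t/dtau^2 = -(Gamma_tss*(-3/2)^2 + 2*Gamma_tst*(-3/2)*(1/8) + Gamma_ttt*(1/8)^2) = 23461/4890

Answer: Gamma_sss = -83612/36675, Gamma_sst = 43408/7335, Gamma_stt = -126224/12225, Gamma_tss = -176588/110025, Gamma_tst = 64732/22005, Gamma_ttt = -195776/36675; accelerations (d^2s/dtau^2, d^2t/dtau^2) = (24483/3260, 23461/4890)


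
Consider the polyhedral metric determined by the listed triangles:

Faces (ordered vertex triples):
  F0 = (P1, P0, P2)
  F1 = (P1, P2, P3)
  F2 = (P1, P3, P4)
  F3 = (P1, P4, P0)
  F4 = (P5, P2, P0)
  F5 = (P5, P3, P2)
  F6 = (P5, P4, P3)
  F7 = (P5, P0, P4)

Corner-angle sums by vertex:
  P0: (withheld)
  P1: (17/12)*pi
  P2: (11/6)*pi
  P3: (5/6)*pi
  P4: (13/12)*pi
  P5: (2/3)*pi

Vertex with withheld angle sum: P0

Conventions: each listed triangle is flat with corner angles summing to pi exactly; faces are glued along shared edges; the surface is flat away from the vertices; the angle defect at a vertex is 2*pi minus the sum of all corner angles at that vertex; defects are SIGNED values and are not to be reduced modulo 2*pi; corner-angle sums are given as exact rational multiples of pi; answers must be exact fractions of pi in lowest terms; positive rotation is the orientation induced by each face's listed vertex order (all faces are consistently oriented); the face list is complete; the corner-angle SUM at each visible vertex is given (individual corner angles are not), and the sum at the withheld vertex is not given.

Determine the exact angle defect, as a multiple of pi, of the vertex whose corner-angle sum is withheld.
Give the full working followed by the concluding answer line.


V = 6, E = 12, F = 8; chi = V - E + F = 2
Gauss-Bonnet: total defect = 2*pi*chi = 4*pi; visible defects sum to (25/6)*pi

Answer: defect(P0) = -pi/6


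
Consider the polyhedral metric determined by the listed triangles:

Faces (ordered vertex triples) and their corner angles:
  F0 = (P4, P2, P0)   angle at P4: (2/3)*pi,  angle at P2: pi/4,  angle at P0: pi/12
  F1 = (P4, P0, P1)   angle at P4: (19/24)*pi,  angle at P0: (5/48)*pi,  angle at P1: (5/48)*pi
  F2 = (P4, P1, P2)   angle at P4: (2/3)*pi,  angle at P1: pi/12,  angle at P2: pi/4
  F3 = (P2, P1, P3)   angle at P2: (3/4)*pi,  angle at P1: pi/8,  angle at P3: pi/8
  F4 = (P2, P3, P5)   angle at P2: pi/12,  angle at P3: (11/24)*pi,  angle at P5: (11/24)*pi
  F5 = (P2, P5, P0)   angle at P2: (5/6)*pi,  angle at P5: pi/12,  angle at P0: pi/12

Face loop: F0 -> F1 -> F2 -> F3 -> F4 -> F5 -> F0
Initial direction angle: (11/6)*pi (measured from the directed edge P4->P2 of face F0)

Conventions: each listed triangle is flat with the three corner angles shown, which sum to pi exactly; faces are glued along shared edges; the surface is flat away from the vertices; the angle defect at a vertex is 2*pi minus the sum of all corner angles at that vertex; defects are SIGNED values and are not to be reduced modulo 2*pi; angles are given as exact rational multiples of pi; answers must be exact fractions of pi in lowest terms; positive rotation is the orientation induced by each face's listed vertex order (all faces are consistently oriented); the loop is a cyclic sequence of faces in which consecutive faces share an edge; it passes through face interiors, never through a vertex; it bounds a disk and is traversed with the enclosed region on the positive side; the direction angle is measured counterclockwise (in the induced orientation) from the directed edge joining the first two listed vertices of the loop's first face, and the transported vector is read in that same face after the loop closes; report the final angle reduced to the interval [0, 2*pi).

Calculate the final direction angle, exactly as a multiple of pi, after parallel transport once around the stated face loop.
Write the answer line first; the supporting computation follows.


Answer: final direction angle = (37/24)*pi

enclosed vertex P2: corner angles sum to (13/6)*pi, defect = 2*pi - (13/6)*pi = -pi/6
enclosed vertex P4: corner angles sum to (17/8)*pi, defect = 2*pi - (17/8)*pi = -pi/8
the rotation equals the total enclosed defect, so the final angle is initial + defects (mod 2*pi)
final angle = (11/6)*pi - (7/24)*pi = (37/24)*pi (mod 2*pi)


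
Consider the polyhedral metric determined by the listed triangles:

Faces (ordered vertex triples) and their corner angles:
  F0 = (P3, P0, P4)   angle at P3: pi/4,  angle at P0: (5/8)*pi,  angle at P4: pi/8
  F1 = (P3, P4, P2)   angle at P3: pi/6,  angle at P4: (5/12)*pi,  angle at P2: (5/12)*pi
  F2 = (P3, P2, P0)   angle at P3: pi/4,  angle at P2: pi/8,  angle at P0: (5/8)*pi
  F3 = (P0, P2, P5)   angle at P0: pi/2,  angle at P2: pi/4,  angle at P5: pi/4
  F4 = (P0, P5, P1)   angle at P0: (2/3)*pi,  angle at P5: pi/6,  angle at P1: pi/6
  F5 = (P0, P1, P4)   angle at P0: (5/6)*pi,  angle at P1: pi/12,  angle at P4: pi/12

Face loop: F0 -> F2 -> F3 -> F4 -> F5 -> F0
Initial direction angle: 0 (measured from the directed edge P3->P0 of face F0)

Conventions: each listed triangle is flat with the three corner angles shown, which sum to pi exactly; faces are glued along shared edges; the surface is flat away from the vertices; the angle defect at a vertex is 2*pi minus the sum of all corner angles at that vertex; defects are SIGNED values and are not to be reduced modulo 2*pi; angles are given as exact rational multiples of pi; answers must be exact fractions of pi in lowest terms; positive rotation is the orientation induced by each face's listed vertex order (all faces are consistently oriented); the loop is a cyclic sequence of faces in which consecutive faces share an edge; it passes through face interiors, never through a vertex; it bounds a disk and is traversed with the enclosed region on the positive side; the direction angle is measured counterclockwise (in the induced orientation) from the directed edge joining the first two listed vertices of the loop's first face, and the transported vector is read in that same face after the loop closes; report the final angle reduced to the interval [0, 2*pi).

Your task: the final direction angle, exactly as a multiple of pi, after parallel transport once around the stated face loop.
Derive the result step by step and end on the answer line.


enclosed vertex P0: corner angles sum to (13/4)*pi, defect = 2*pi - (13/4)*pi = (-5/4)*pi
summing the enclosed defects onto the initial angle, mod 2*pi in the induced orientation:
final angle = 0 - (5/4)*pi = (3/4)*pi (mod 2*pi)

Answer: final direction angle = (3/4)*pi


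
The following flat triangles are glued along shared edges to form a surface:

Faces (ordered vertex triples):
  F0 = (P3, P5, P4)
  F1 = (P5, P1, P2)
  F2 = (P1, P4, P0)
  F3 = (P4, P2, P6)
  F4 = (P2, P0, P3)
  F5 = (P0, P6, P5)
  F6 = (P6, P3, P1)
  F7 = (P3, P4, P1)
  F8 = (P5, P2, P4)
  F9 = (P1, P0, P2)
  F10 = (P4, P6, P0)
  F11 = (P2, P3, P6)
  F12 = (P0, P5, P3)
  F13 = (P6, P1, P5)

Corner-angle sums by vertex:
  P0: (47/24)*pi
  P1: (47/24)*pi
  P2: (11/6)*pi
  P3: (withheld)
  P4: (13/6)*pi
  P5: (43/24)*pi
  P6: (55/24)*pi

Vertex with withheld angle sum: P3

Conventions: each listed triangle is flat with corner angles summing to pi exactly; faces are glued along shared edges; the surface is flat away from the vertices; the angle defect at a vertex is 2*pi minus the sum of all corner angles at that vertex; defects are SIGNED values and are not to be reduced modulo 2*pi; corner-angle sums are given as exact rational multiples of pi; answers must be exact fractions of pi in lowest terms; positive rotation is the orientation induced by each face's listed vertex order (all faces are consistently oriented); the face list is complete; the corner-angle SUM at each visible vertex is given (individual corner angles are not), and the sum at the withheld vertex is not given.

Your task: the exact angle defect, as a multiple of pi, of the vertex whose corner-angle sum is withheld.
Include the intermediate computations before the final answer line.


V = 7, E = 21, F = 14; chi = V - E + F = 0
Gauss-Bonnet: total defect = 2*pi*chi = 0; visible defects sum to 0

Answer: defect(P3) = 0


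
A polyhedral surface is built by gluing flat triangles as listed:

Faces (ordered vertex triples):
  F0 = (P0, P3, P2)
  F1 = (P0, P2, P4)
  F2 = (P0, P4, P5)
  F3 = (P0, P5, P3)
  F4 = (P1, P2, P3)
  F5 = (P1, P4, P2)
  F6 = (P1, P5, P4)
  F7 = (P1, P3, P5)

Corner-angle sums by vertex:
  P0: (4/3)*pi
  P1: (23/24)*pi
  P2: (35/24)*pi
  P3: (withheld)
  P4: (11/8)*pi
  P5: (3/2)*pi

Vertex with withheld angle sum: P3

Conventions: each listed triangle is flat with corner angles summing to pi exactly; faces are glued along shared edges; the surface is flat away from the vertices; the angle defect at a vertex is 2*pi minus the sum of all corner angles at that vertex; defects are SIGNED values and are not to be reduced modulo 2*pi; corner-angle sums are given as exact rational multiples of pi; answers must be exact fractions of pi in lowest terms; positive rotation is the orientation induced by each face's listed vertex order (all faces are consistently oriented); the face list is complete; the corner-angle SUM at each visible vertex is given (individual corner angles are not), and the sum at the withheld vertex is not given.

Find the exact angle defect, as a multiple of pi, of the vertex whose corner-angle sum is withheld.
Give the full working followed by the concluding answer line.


V = 6, E = 12, F = 8; chi = V - E + F = 2
Gauss-Bonnet: total defect = 2*pi*chi = 4*pi; visible defects sum to (27/8)*pi

Answer: defect(P3) = (5/8)*pi


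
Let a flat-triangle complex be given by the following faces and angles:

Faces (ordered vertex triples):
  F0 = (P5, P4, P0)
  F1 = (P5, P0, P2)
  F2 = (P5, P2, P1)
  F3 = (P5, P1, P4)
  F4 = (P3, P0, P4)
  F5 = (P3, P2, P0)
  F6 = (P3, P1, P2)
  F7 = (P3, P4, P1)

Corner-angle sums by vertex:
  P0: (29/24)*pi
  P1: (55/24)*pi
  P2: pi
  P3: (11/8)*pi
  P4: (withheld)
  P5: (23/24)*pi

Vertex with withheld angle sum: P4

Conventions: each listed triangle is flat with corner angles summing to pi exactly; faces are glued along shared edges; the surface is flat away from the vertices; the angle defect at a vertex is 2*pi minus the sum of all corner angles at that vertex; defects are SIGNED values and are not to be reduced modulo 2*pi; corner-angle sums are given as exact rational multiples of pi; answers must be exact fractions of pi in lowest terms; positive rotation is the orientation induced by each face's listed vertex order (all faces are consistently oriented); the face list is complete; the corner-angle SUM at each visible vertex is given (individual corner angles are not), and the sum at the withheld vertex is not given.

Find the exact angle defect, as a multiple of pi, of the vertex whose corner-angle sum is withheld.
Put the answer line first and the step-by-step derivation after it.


Answer: defect(P4) = (5/6)*pi

V = 6, E = 12, F = 8; chi = V - E + F = 2
Gauss-Bonnet: total defect = 2*pi*chi = 4*pi; visible defects sum to (19/6)*pi


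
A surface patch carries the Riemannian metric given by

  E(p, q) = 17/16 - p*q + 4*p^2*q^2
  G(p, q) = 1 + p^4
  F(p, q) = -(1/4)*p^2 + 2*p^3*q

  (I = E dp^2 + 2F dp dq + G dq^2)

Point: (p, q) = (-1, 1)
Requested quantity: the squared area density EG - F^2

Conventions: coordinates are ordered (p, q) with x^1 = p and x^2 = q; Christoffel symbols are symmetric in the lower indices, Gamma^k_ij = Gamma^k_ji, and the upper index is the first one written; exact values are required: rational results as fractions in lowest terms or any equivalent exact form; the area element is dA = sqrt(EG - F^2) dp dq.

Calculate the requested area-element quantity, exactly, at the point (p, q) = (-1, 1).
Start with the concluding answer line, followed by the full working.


Answer: EG - F^2 = 113/16

E = 97/16, F = -9/4, G = 2; EG - F^2 = 113/16


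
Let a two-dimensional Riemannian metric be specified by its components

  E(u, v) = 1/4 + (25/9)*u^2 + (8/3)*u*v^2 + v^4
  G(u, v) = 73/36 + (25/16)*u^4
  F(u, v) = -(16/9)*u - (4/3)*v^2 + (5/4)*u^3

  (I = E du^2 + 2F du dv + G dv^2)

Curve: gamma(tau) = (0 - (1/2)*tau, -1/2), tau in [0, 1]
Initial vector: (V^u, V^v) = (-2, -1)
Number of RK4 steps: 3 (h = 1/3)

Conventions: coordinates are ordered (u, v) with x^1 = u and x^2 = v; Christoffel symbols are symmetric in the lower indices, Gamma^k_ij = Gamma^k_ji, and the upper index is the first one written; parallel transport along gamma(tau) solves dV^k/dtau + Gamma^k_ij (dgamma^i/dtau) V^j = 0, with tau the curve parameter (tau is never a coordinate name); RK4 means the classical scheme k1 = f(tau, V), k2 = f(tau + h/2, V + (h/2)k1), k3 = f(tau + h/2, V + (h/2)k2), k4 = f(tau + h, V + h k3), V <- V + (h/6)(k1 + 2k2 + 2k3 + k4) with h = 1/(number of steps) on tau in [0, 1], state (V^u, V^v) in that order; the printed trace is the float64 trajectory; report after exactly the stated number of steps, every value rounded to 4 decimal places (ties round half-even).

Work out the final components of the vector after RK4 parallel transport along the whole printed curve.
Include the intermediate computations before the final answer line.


gamma'(tau) = (-1/2, 0); f(tau, V)^k = -Gamma^k_ij(gamma(tau)) gamma'^i(tau) V^j; h = 1/3; intermediate values shown to 6 dp
curve data and Christoffel symbols at the stage parameters:
  tau = 0.000000: gamma = (0.000000, -0.500000), gamma' = (-0.500000, 0.000000); Gamma_uuu = 0.318937, Gamma_uuv = -0.970100, Gamma_uvv = 5.173865, Gamma_vuu = -0.700997, Gamma_vuv = -0.159468, Gamma_vvv = 0.850498
  tau = 0.166667: gamma = (-0.083333, -0.500000), gamma' = (-0.500000, 0.000000); Gamma_uuu = -0.177514, Gamma_uuv = -0.536495, Gamma_uvv = 5.151190, Gamma_vuu = -0.811621, Gamma_vuv = -0.050076, Gamma_vvv = 0.472248
  tau = 0.333333: gamma = (-0.166667, -0.500000), gamma' = (-0.500000, 0.000000); Gamma_uuu = -0.592003, Gamma_uuv = -0.101147, Gamma_uvv = 4.854394, Gamma_vuu = -0.823656, Gamma_vuv = -0.009265, Gamma_vvv = 0.102458
  tau = 0.500000: gamma = (-0.250000, -0.500000), gamma' = (-0.500000, 0.000000); Gamma_uuu = -0.912924, Gamma_uuv = 0.271254, Gamma_uvv = 4.383349, Gamma_vuu = -0.758712, Gamma_vuv = -0.036221, Gamma_vvv = -0.197370
  tau = 0.666667: gamma = (-0.333333, -0.500000), gamma' = (-0.500000, 0.000000); Gamma_uuu = -1.143322, Gamma_uuv = 0.548049, Gamma_uvv = 3.846100, Gamma_vuu = -0.640951, Gamma_vuv = -0.113555, Gamma_vvv = -0.400122
  tau = 0.833333: gamma = (-0.416667, -0.500000), gamma' = (-0.500000, 0.000000); Gamma_uuu = -1.291773, Gamma_uuv = 0.725839, Gamma_uvv = 3.328128, Gamma_vuu = -0.492955, Gamma_vuv = -0.219838, Gamma_vvv = -0.508449
  tau = 1.000000: gamma = (-0.500000, -0.500000), gamma' = (-0.500000, 0.000000); Gamma_uuu = -1.368898, Gamma_uuv = 0.818675, Gamma_uvv = 2.880015, Gamma_vuu = -0.334208, Gamma_vuv = -0.337591, Gamma_vvv = -0.541069
step 0: V^u = -2.0000, V^v = -1.0000
step 1: k1 = (0.166113, 0.780731), k2 = (0.408399, 0.822166), k3 = (0.402963, 0.805606), k4 = (0.589236, 0.771728); V <- V + (h/6)(k1 + 2k2 + 2k3 + k4): V^u = -1.8679, V^v = -0.7329
step 2: k1 = (0.589961, 0.772643), k2 = (0.725801, 0.682234), k3 = (0.713423, 0.673918), k4 = (0.792579, 0.551257); V <- V + (h/6)(k1 + 2k2 + 2k3 + k4): V^u = -1.6312, V^v = -0.5087
step 3: k1 = (0.793089, 0.551628), k2 = (0.816937, 0.415270), k3 = (0.806122, 0.416789), k4 = (0.781189, 0.290079); V <- V + (h/6)(k1 + 2k2 + 2k3 + k4): V^u = -1.3634, V^v = -0.3694

Answer: V^u = -1.3634, V^v = -0.3694


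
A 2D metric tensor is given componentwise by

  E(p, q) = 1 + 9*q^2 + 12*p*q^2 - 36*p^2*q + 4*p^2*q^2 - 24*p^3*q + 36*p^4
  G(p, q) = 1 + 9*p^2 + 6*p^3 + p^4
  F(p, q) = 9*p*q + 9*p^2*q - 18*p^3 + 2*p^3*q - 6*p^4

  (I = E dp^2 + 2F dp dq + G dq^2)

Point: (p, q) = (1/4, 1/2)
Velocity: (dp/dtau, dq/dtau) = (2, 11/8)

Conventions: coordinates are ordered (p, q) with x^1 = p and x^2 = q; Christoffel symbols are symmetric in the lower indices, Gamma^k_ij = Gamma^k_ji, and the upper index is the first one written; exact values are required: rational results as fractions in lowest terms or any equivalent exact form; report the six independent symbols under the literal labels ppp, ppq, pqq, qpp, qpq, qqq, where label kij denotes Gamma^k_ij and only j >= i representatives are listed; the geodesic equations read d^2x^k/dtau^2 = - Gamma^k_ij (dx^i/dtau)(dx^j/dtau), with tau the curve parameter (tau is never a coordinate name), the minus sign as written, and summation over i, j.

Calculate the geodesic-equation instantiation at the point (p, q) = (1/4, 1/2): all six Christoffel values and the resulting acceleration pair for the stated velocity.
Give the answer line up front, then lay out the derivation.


Answer: Gamma_ppp = -704/909, Gamma_ppq = 1232/909, Gamma_pqq = 0, Gamma_qpp = -416/909, Gamma_qpq = 728/909, Gamma_qqq = 0; accelerations (d^2p/dtau^2, d^2q/dtau^2) = (-440/101, -260/101)

E = 185/64, F = 143/128, G = 425/256 at the point
E_p = -11/2, E_q = 77/8, F_p = 51/16, F_q = 91/32, G_p = 91/16, G_q = 0
EG - F^2 = 909/256;  g^inv = (256/909) * [[425/256, -143/128], [-143/128, 185/64]]
first-kind symbols [ij,l] = (1/2)(d_i g_jl + d_j g_il - d_l g_ij): [pp,p] = E_p/2 = -11/4, [pp,q] = F_p - E_q/2 = -13/8, [pq,p] = E_q/2 = 77/16, [pq,q] = G_p/2 = 91/32, [qq,p] = F_q - G_p/2 = 0, [qq,q] = G_q/2 = 0
Gamma^p_ij = (G*[ij,p] - F*[ij,q])/(EG - F^2), Gamma^q_ij = (E*[ij,q] - F*[ij,p])/(EG - F^2)
Gamma_ppp = -704/909, Gamma_ppq = 1232/909, Gamma_pqq = 0, Gamma_qpp = -416/909, Gamma_qpq = 728/909, Gamma_qqq = 0
d^2p/dtau^2 = -(Gamma_ppp*(2)^2 + 2*Gamma_ppq*(2)*(11/8) + Gamma_pqq*(11/8)^2) = -440/101
d^2q/dtau^2 = -(Gamma_qpp*(2)^2 + 2*Gamma_qpq*(2)*(11/8) + Gamma_qqq*(11/8)^2) = -260/101


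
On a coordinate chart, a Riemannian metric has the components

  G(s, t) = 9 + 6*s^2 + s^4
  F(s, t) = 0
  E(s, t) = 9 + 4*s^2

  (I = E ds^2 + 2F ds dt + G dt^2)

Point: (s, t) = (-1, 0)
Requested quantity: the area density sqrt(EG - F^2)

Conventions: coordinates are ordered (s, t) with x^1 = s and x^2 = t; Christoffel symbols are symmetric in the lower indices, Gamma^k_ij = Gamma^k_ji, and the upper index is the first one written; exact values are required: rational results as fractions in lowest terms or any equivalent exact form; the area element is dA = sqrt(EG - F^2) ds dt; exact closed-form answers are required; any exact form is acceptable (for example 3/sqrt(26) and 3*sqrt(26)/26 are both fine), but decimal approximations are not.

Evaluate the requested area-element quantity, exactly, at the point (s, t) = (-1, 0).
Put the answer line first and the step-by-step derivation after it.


Answer: sqrt(EG - F^2) = 4*sqrt(13)

E = 13, F = 0, G = 16; EG - F^2 = 208


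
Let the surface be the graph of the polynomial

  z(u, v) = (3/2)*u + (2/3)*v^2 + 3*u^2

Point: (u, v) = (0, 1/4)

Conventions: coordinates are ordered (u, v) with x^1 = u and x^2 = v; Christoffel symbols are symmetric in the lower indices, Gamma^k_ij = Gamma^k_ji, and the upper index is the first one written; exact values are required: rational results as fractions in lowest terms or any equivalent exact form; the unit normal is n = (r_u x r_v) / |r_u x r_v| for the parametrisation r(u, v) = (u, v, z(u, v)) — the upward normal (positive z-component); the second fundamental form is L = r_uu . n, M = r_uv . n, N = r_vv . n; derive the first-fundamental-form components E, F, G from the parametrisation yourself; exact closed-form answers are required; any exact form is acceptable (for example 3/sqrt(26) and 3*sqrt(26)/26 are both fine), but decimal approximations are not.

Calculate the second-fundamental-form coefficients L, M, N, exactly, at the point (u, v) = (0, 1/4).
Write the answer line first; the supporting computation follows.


Answer: L = 36/11, M = 0, N = 8/11

z_u = 3/2, z_v = 1/3, z_uu = 6, z_uv = 0, z_vv = 4/3
E = 13/4, F = 1/2, G = 10/9; answer radicand W^2 = 121/36
unnormalised second-form numerators: l = 6, m = 0, n = 4/3; L = l/sqrt(121/36), and similarly M = m/sqrt(W^2), N = n/sqrt(W^2)


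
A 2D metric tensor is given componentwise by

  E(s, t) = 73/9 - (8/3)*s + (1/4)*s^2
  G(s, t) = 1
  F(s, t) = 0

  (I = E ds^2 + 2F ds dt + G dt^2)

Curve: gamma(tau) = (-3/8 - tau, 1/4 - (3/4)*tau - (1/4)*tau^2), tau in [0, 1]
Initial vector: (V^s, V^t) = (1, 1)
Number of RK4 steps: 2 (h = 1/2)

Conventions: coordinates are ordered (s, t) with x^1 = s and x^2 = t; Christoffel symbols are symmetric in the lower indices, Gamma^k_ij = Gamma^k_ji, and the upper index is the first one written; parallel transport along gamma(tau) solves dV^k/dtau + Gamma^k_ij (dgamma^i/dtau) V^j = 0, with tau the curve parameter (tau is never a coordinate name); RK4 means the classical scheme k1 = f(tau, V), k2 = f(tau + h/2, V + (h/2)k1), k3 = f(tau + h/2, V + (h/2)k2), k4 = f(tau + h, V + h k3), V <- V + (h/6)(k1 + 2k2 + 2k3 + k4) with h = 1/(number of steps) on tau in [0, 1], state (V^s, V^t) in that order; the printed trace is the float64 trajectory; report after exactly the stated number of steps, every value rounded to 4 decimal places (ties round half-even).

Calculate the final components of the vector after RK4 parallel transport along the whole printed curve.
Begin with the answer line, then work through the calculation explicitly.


Answer: V^s = 0.8641, V^t = 1.0000

gamma'(tau) = (-1, -3/4 - (1/2)*tau); f(tau, V)^k = -Gamma^k_ij(gamma(tau)) gamma'^i(tau) V^j; h = 1/2; intermediate values shown to 6 dp
curve data and Christoffel symbols at the stage parameters:
  tau = 0.000000: gamma = (-0.375000, 0.250000), gamma' = (-1.000000, -0.750000); Gamma_sss = -0.156029, Gamma_sst = 0.000000, Gamma_stt = 0.000000, Gamma_tss = 0.000000, Gamma_tst = 0.000000, Gamma_ttt = 0.000000
  tau = 0.250000: gamma = (-0.625000, 0.046875), gamma' = (-1.000000, -0.875000); Gamma_sss = -0.150837, Gamma_sst = 0.000000, Gamma_stt = 0.000000, Gamma_tss = 0.000000, Gamma_tst = 0.000000, Gamma_ttt = 0.000000
  tau = 0.500000: gamma = (-0.875000, -0.187500), gamma' = (-1.000000, -1.000000); Gamma_sss = -0.145929, Gamma_sst = 0.000000, Gamma_stt = 0.000000, Gamma_tss = 0.000000, Gamma_tst = 0.000000, Gamma_ttt = 0.000000
  tau = 0.750000: gamma = (-1.125000, -0.453125), gamma' = (-1.000000, -1.125000); Gamma_sss = -0.141289, Gamma_sst = 0.000000, Gamma_stt = 0.000000, Gamma_tss = 0.000000, Gamma_tst = 0.000000, Gamma_ttt = 0.000000
  tau = 1.000000: gamma = (-1.375000, -0.750000), gamma' = (-1.000000, -1.250000); Gamma_sss = -0.136900, Gamma_sst = 0.000000, Gamma_stt = 0.000000, Gamma_tss = 0.000000, Gamma_tst = 0.000000, Gamma_ttt = 0.000000
step 0: V^s = 1.0000, V^t = 1.0000
step 1: k1 = (-0.156029, 0.000000), k2 = (-0.144954, 0.000000), k3 = (-0.145371, 0.000000), k4 = (-0.135322, 0.000000); V <- V + (h/6)(k1 + 2k2 + 2k3 + k4): V^s = 0.9273, V^t = 1.0000
step 2: k1 = (-0.135325, 0.000000), k2 = (-0.126242, 0.000000), k3 = (-0.126563, 0.000000), k4 = (-0.118289, 0.000000); V <- V + (h/6)(k1 + 2k2 + 2k3 + k4): V^s = 0.8641, V^t = 1.0000


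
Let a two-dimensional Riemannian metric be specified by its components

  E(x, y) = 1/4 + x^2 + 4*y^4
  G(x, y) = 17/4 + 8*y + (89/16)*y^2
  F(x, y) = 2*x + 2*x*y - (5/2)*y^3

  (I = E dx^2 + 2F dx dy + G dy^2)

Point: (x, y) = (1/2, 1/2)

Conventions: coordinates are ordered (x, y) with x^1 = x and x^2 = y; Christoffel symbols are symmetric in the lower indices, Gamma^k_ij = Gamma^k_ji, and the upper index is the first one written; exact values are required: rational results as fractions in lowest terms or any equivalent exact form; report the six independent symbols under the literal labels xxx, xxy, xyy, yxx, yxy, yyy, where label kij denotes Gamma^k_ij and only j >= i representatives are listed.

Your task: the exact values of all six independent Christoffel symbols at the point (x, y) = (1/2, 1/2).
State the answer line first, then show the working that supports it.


Answer: Gamma_xxx = 313/745, Gamma_xxy = 1234/745, Gamma_xyy = -4221/1490, Gamma_yxx = 116/745, Gamma_yxy = -152/745, Gamma_yyy = 784/745

E = 3/4, F = 19/16, G = 617/64 at the point
E_x = 1, E_y = 2, F_x = 3, F_y = -7/8, G_x = 0, G_y = 217/16
EG - F^2 = 745/128;  g^inv = (128/745) * [[617/64, -19/16], [-19/16, 3/4]]
first-kind symbols [ij,l] = (1/2)(d_i g_jl + d_j g_il - d_l g_ij): [xx,x] = E_x/2 = 1/2, [xx,y] = F_x - E_y/2 = 2, [xy,x] = E_y/2 = 1, [xy,y] = G_x/2 = 0, [yy,x] = F_y - G_x/2 = -7/8, [yy,y] = G_y/2 = 217/32
Gamma^x_ij = (G*[ij,x] - F*[ij,y])/(EG - F^2), Gamma^y_ij = (E*[ij,y] - F*[ij,x])/(EG - F^2)


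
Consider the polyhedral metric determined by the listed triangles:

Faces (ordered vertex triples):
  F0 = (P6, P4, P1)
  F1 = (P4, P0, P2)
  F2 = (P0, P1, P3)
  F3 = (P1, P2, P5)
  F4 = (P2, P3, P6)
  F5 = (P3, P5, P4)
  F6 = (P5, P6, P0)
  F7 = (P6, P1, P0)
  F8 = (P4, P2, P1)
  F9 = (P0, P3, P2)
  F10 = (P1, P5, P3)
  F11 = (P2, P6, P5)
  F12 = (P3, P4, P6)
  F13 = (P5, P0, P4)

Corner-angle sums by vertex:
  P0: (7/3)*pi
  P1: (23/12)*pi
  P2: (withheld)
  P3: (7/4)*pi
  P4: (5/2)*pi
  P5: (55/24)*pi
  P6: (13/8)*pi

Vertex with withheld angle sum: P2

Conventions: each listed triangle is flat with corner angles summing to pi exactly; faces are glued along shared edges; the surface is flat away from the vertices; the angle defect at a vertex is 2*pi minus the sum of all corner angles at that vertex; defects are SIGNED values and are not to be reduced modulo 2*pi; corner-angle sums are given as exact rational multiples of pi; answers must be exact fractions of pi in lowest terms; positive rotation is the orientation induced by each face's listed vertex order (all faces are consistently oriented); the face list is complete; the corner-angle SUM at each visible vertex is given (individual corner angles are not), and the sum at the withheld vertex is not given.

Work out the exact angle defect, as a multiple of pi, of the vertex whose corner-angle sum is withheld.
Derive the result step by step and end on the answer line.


V = 7, E = 21, F = 14; chi = V - E + F = 0
Gauss-Bonnet: total defect = 2*pi*chi = 0; visible defects sum to (-5/12)*pi

Answer: defect(P2) = (5/12)*pi


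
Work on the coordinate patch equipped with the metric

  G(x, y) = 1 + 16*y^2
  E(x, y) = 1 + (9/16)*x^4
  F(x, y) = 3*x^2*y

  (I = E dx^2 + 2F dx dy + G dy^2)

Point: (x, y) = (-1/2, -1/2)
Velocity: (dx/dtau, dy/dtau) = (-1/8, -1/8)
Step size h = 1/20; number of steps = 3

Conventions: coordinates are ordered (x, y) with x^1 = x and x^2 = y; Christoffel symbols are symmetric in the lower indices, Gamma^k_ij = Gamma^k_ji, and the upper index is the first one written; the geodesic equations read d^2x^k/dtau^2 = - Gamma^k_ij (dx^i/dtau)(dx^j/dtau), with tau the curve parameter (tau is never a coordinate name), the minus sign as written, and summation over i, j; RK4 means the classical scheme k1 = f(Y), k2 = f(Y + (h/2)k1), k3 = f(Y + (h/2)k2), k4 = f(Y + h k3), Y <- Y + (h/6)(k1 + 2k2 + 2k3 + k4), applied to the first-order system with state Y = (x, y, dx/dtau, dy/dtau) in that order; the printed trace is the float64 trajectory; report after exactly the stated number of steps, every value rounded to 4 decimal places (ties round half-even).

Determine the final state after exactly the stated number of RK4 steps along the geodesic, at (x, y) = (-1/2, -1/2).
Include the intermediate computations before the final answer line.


f(Y) = (dx/dtau, dy/dtau, -Gamma^x_ij Y'^i Y'^j, -Gamma^y_ij Y'^i Y'^j) with the Gammas evaluated at the stage position; h = 0.050000; intermediate values shown to 6 dp
step 0: x = -0.5000, y = -0.5000, dx/dtau = -0.1250, dy/dtau = -0.1250
step 1:
  k1: at (x, y) = (-0.500000, -0.500000), (dx/dtau, dy/dtau) = (-0.125000, -0.125000); Gamma_xxx = -0.027929, Gamma_xxy = 0.000000, Gamma_xyy = 0.148953, Gamma_yxx = 0.297905, Gamma_yxy = 0.000000, Gamma_yyy = -1.588829; k1 = (-0.125000, -0.125000, -0.001891, 0.020171)
  k2: at (x, y) = (-0.503125, -0.503125), (dx/dtau, dy/dtau) = (-0.125047, -0.124496); Gamma_xxx = -0.028170, Gamma_xxy = 0.000000, Gamma_xyy = 0.149307, Gamma_yxx = 0.298614, Gamma_yxy = 0.000000, Gamma_yyy = -1.582714; k2 = (-0.125047, -0.124496, -0.001874, 0.019861)
  k3: at (x, y) = (-0.503126, -0.503112), (dx/dtau, dy/dtau) = (-0.125047, -0.124503); Gamma_xxx = -0.028171, Gamma_xxy = 0.000000, Gamma_xyy = 0.149313, Gamma_yxx = 0.298619, Gamma_yxy = 0.000000, Gamma_yyy = -1.582738; k3 = (-0.125047, -0.124503, -0.001874, 0.019865)
  k4: at (x, y) = (-0.506252, -0.506225), (dx/dtau, dy/dtau) = (-0.125094, -0.124007); Gamma_xxx = -0.028414, Gamma_xxy = 0.000000, Gamma_xyy = 0.149669, Gamma_yxx = 0.299322, Gamma_yxy = 0.000000, Gamma_yyy = -1.576666; k4 = (-0.125094, -0.124007, -0.001857, 0.019562)
  Y <- Y + (h/6)(k1 + 2k2 + 2k3 + k4): x = -0.5063, y = -0.5062, dx/dtau = -0.1251, dy/dtau = -0.1240
step 2:
  k1: at (x, y) = (-0.506252, -0.506225), (dx/dtau, dy/dtau) = (-0.125094, -0.124007); Gamma_xxx = -0.028414, Gamma_xxy = 0.000000, Gamma_xyy = 0.149669, Gamma_yxx = 0.299322, Gamma_yxy = 0.000000, Gamma_yyy = -1.576666; k1 = (-0.125094, -0.124007, -0.001857, 0.019562)
  k2: at (x, y) = (-0.509380, -0.509325), (dx/dtau, dy/dtau) = (-0.125140, -0.123518); Gamma_xxx = -0.028658, Gamma_xxy = 0.000000, Gamma_xyy = 0.150026, Gamma_yxx = 0.300019, Gamma_yxy = 0.000000, Gamma_yyy = -1.570639; k2 = (-0.125140, -0.123518, -0.001840, 0.019264)
  k3: at (x, y) = (-0.509381, -0.509313), (dx/dtau, dy/dtau) = (-0.125140, -0.123525); Gamma_xxx = -0.028659, Gamma_xxy = 0.000000, Gamma_xyy = 0.150032, Gamma_yxx = 0.300024, Gamma_yxy = 0.000000, Gamma_yyy = -1.570661; k3 = (-0.125140, -0.123525, -0.001840, 0.019268)
  k4: at (x, y) = (-0.512509, -0.512401), (dx/dtau, dy/dtau) = (-0.125186, -0.123043); Gamma_xxx = -0.028904, Gamma_xxy = 0.000000, Gamma_xyy = 0.150390, Gamma_yxx = 0.300717, Gamma_yxy = 0.000000, Gamma_yyy = -1.564677; k4 = (-0.125186, -0.123043, -0.001824, 0.018976)
  Y <- Y + (h/6)(k1 + 2k2 + 2k3 + k4): x = -0.5125, y = -0.5124, dx/dtau = -0.1252, dy/dtau = -0.1230
step 3:
  k1: at (x, y) = (-0.512509, -0.512401), (dx/dtau, dy/dtau) = (-0.125186, -0.123043); Gamma_xxx = -0.028904, Gamma_xxy = 0.000000, Gamma_xyy = 0.150390, Gamma_yxx = 0.300717, Gamma_yxy = 0.000000, Gamma_yyy = -1.564677; k1 = (-0.125186, -0.123043, -0.001824, 0.018976)
  k2: at (x, y) = (-0.515639, -0.515477), (dx/dtau, dy/dtau) = (-0.125231, -0.122569); Gamma_xxx = -0.029150, Gamma_xxy = 0.000000, Gamma_xyy = 0.150749, Gamma_yxx = 0.301404, Gamma_yxy = 0.000000, Gamma_yyy = -1.558736; k2 = (-0.125231, -0.122569, -0.001808, 0.018690)
  k3: at (x, y) = (-0.515640, -0.515465), (dx/dtau, dy/dtau) = (-0.125231, -0.122576); Gamma_xxx = -0.029151, Gamma_xxy = 0.000000, Gamma_xyy = 0.150756, Gamma_yxx = 0.301409, Gamma_yxy = 0.000000, Gamma_yyy = -1.558757; k3 = (-0.125231, -0.122576, -0.001808, 0.018693)
  k4: at (x, y) = (-0.518771, -0.518530), (dx/dtau, dy/dtau) = (-0.125276, -0.122109); Gamma_xxx = -0.029398, Gamma_xxy = 0.000000, Gamma_xyy = 0.151116, Gamma_yxx = 0.302092, Gamma_yxy = 0.000000, Gamma_yyy = -1.552859; k4 = (-0.125276, -0.122109, -0.001792, 0.018413)
  Y <- Y + (h/6)(k1 + 2k2 + 2k3 + k4): x = -0.5188, y = -0.5185, dx/dtau = -0.1253, dy/dtau = -0.1221

Answer: x = -0.5188, y = -0.5185, dx/dtau = -0.1253, dy/dtau = -0.1221


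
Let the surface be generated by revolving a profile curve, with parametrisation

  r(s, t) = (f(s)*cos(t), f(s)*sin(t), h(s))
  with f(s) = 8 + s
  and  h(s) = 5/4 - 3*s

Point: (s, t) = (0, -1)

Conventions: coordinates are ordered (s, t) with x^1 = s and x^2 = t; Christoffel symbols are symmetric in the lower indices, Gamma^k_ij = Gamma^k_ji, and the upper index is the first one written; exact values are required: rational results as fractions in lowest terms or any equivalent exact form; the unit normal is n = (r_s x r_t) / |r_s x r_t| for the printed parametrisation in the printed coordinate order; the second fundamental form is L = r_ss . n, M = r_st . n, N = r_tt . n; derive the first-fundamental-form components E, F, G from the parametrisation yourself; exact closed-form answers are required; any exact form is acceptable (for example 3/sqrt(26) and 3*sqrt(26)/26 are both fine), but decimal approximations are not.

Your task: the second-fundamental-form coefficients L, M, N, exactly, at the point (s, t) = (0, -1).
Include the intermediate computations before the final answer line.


f = 8, f' = 1, f'' = 0, h' = -3, h'' = 0
E = 10, F = 0, G = 64; answer radicand W^2 = 10
unnormalised second-form numerators: l = 0, m = 0, n = -24; L = l/sqrt(10), and similarly M = m/sqrt(W^2), N = n/sqrt(W^2)

Answer: L = 0, M = 0, N = -12*sqrt(10)/5


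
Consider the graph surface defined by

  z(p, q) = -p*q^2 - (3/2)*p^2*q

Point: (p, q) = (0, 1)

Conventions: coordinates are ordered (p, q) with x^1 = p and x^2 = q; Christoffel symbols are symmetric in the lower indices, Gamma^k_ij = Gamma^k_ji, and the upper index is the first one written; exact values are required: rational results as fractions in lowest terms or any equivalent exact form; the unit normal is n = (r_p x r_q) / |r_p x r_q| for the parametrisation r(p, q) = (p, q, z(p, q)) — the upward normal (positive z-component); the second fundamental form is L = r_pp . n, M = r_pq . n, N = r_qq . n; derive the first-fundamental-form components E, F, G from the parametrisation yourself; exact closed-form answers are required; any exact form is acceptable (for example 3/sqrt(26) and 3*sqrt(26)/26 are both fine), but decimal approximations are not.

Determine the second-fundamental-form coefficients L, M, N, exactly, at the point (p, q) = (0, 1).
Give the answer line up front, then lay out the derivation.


Answer: L = -3*sqrt(2)/2, M = -sqrt(2), N = 0

z_p = -1, z_q = 0, z_pp = -3, z_pq = -2, z_qq = 0
E = 2, F = 0, G = 1; answer radicand W^2 = 2
unnormalised second-form numerators: l = -3, m = -2, n = 0; L = l/sqrt(2), and similarly M = m/sqrt(W^2), N = n/sqrt(W^2)


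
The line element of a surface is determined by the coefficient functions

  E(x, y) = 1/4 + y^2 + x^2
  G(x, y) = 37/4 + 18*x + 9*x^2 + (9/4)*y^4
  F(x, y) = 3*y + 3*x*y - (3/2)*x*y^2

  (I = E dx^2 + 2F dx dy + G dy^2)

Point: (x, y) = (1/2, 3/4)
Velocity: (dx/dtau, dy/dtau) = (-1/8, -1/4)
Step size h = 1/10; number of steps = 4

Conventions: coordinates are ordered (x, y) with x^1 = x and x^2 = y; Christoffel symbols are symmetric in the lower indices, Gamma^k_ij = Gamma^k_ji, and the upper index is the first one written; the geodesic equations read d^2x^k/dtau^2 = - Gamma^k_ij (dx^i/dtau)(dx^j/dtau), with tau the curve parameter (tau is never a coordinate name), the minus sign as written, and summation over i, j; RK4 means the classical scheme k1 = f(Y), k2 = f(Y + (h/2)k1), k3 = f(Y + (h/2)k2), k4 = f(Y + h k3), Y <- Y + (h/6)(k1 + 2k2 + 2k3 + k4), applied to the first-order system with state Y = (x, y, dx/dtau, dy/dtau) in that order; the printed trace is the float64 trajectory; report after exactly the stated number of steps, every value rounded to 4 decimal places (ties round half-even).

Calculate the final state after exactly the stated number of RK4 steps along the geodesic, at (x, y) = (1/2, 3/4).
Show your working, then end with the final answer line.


f(Y) = (dx/dtau, dy/dtau, -Gamma^x_ij Y'^i Y'^j, -Gamma^y_ij Y'^i Y'^j) with the Gammas evaluated at the stage position; h = 0.100000; intermediate values shown to 6 dp
step 0: x = 0.5000, y = 0.7500, dx/dtau = -0.1250, dy/dtau = -0.2500
step 1:
  k1: at (x, y) = (0.500000, 0.750000), (dx/dtau, dy/dtau) = (-0.125000, -0.250000); Gamma_xxx = 0.627354, Gamma_xxy = -1.734005, Gamma_xyy = -15.950029, Gamma_yxx = -0.056402, Gamma_yxy = 0.877843, Gamma_yyy = 2.310063; k1 = (-0.125000, -0.250000, 1.095450, -0.198363)
  k2: at (x, y) = (0.493750, 0.737500), (dx/dtau, dy/dtau) = (-0.070228, -0.259918); Gamma_xxx = 0.632509, Gamma_xxy = -1.760324, Gamma_xyy = -16.186926, Gamma_yxx = -0.056029, Gamma_yxy = 0.883563, Gamma_yyy = 2.323213; k2 = (-0.070228, -0.259918, 1.154692, -0.188930)
  k3: at (x, y) = (0.496489, 0.737004), (dx/dtau, dy/dtau) = (-0.067265, -0.259447); Gamma_xxx = 0.634422, Gamma_xxy = -1.751036, Gamma_xyy = -16.149264, Gamma_yxx = -0.056161, Gamma_yxy = 0.880616, Gamma_yyy = 2.311565; k3 = (-0.067265, -0.259447, 1.145294, -0.186080)
  k4: at (x, y) = (0.493273, 0.724055), (dx/dtau, dy/dtau) = (-0.010471, -0.268608); Gamma_xxx = 0.641680, Gamma_xxy = -1.765778, Gamma_xyy = -16.342391, Gamma_yxx = -0.055917, Gamma_yxy = 0.882738, Gamma_yyy = 2.310611; k4 = (-0.010471, -0.268608, 1.188970, -0.171670)
  Y <- Y + (h/6)(k1 + 2k2 + 2k3 + k4): x = 0.4932, y = 0.7240, dx/dtau = -0.0103, dy/dtau = -0.2687
step 2:
  k1: at (x, y) = (0.493159, 0.724044), (dx/dtau, dy/dtau) = (-0.010260, -0.268668); Gamma_xxx = 0.641622, Gamma_xxy = -1.766180, Gamma_xyy = -16.344356, Gamma_yxx = -0.055911, Gamma_yxy = 0.882858, Gamma_yyy = 2.311066; k1 = (-0.010260, -0.268668, 1.189442, -0.171679)
  k2: at (x, y) = (0.492646, 0.710611), (dx/dtau, dy/dtau) = (0.049212, -0.277252); Gamma_xxx = 0.650835, Gamma_xxy = -1.770119, Gamma_xyy = -16.496906, Gamma_yxx = -0.055777, Gamma_yxy = 0.881693, Gamma_yyy = 2.297086; k2 = (0.049212, -0.277252, 1.218211, -0.152378)
  k3: at (x, y) = (0.495620, 0.710182), (dx/dtau, dy/dtau) = (0.050650, -0.276286); Gamma_xxx = 0.652821, Gamma_xxy = -1.759725, Gamma_xyy = -16.452429, Gamma_yxx = -0.055912, Gamma_yxy = 0.878490, Gamma_yyy = 2.284422; k3 = (0.050650, -0.276286, 1.204957, -0.149649)
  k4: at (x, y) = (0.498224, 0.696416), (dx/dtau, dy/dtau) = (0.110236, -0.283632); Gamma_xxx = 0.664035, Gamma_xxy = -1.750936, Gamma_xyy = -16.551241, Gamma_yxx = -0.055884, Gamma_yxy = 0.873639, Gamma_yyy = 2.255763; k4 = (0.110236, -0.283632, 1.213943, -0.126160)
  Y <- Y + (h/6)(k1 + 2k2 + 2k3 + k4): x = 0.4982, y = 0.6964, dx/dtau = 0.1106, dy/dtau = -0.2837
step 3:
  k1: at (x, y) = (0.498154, 0.696388), (dx/dtau, dy/dtau) = (0.110569, -0.283699); Gamma_xxx = 0.664017, Gamma_xxy = -1.751180, Gamma_xyy = -16.552697, Gamma_yxx = -0.055880, Gamma_yxy = 0.873707, Gamma_yyy = 2.256008; k1 = (0.110569, -0.283699, 1.214266, -0.126079)
  k2: at (x, y) = (0.503682, 0.682203), (dx/dtau, dy/dtau) = (0.171282, -0.290003); Gamma_xxx = 0.677032, Gamma_xxy = -1.730358, Gamma_xyy = -16.599612, Gamma_yxx = -0.055919, Gamma_yxy = 0.865457, Gamma_yyy = 2.213529; k2 = (0.171282, -0.290003, 1.204293, -0.098543)
  k3: at (x, y) = (0.506718, 0.681888), (dx/dtau, dy/dtau) = (0.170783, -0.288626); Gamma_xxx = 0.678791, Gamma_xxy = -1.719807, Gamma_xyy = -16.550809, Gamma_yxx = -0.056027, Gamma_yxy = 0.862307, Gamma_yyy = 2.200987; k3 = (0.170783, -0.288626, 1.189422, -0.096709)
  k4: at (x, y) = (0.515232, 0.667525), (dx/dtau, dy/dtau) = (0.229511, -0.293370); Gamma_xxx = 0.693047, Gamma_xxy = -1.687108, Gamma_xyy = -16.538542, Gamma_yxx = -0.056068, Gamma_yxy = 0.850904, Gamma_yyy = 2.145453; k4 = (0.229511, -0.293370, 1.159708, -0.067112)
  Y <- Y + (h/6)(k1 + 2k2 + 2k3 + k4): x = 0.5152, y = 0.6675, dx/dtau = 0.2299, dy/dtau = -0.2934
step 4:
  k1: at (x, y) = (0.515224, 0.667483), (dx/dtau, dy/dtau) = (0.229925, -0.293427); Gamma_xxx = 0.693074, Gamma_xxy = -1.687122, Gamma_xyy = -16.539072, Gamma_yxx = -0.056067, Gamma_yxy = 0.850903, Gamma_yyy = 2.145416; k1 = (0.229925, -0.293427, 1.159720, -0.066941)
  k2: at (x, y) = (0.526720, 0.652811), (dx/dtau, dy/dtau) = (0.287911, -0.296774); Gamma_xxx = 0.708348, Gamma_xxy = -1.643006, Gamma_xyy = -16.467618, Gamma_yxx = -0.056066, Gamma_yxy = 0.836541, Gamma_yyy = 2.077280; k2 = (0.287911, -0.296774, 1.110897, -0.035353)
  k3: at (x, y) = (0.529620, 0.652644), (dx/dtau, dy/dtau) = (0.285470, -0.295195); Gamma_xxx = 0.709618, Gamma_xxy = -1.633377, Gamma_xyy = -16.418386, Gamma_yxx = -0.056122, Gamma_yxy = 0.833753, Gamma_yyy = 2.066074; k3 = (0.285470, -0.295195, 1.097583, -0.034945)
  k4: at (x, y) = (0.543771, 0.637963), (dx/dtau, dy/dtau) = (0.339684, -0.296922); Gamma_xxx = 0.724904, Gamma_xxy = -1.580146, Gamma_xyy = -16.289080, Gamma_yxx = -0.055987, Gamma_yxy = 0.817247, Gamma_yyy = 1.988457; k4 = (0.339684, -0.296922, 1.033699, -0.003993)
  Y <- Y + (h/6)(k1 + 2k2 + 2k3 + k4): x = 0.5438, y = 0.6379, dx/dtau = 0.3401, dy/dtau = -0.2970

Answer: x = 0.5438, y = 0.6379, dx/dtau = 0.3401, dy/dtau = -0.2970
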